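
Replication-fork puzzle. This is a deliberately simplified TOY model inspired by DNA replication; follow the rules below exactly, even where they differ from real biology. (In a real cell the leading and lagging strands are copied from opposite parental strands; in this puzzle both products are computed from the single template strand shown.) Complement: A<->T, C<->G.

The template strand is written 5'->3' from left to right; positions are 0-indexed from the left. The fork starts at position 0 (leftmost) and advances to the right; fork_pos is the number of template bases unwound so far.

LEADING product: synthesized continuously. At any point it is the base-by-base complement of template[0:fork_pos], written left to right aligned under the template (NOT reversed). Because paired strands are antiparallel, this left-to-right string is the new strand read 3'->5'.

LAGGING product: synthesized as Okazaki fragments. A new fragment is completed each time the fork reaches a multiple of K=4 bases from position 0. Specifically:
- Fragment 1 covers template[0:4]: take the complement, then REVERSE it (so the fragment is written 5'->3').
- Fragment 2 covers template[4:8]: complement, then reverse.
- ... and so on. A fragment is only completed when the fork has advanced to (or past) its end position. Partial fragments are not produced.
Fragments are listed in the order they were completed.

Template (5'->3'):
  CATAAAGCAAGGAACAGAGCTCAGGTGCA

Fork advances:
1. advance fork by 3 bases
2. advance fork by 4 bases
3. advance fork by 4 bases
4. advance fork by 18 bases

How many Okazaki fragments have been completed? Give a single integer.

Step 1: advance 3 -> fork_pos = 0 + 3 = 3. Next multiple of 4 is 4 (not reached); still 0 fragment(s).
Step 2: advance 4 -> fork_pos = 3 + 4 = 7. Reached multiple(s) of 4: 4 -> fragment 1 completed (1 total).
Step 3: advance 4 -> fork_pos = 7 + 4 = 11. Reached multiple(s) of 4: 8 -> fragment 2 completed (2 total).
Step 4: advance 18 -> fork_pos = 11 + 18 = 29. Reached multiple(s) of 4: 12, 16, 20, 24, 28 -> fragments 3-7 completed (7 total).
Check: final fork_pos = 29; the multiples of 4 that are <= 29 are 4..28 -> 29 // 4 = 7 completed fragment(s).

Answer: 7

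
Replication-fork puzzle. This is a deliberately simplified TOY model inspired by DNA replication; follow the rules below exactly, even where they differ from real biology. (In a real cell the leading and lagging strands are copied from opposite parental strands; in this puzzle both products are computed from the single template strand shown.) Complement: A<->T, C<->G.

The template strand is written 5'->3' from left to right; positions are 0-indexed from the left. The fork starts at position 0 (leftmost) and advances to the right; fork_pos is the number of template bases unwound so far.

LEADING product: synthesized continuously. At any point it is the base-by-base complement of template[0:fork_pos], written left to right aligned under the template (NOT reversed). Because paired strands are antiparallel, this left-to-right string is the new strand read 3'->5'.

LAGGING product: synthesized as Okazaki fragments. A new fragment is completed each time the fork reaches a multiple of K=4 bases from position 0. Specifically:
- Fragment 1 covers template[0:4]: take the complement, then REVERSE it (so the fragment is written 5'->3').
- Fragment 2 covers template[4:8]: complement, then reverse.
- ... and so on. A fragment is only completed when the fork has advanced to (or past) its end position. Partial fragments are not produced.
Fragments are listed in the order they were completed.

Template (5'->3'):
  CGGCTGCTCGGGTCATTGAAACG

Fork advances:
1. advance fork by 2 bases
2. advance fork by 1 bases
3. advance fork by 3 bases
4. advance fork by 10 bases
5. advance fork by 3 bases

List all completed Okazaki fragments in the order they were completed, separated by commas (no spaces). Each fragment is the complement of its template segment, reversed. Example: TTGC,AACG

Answer: GCCG,AGCA,CCCG,ATGA

Derivation:
Step 1: advance 2 -> fork_pos = 0 + 2 = 2. Next multiple of 4 is 4 (not reached); still 0 fragment(s).
Step 2: advance 1 -> fork_pos = 2 + 1 = 3. Next multiple of 4 is 4 (not reached); still 0 fragment(s).
Step 3: advance 3 -> fork_pos = 3 + 3 = 6. Reached multiple(s) of 4: 4 -> fragment 1 completed (1 total).
Step 4: advance 10 -> fork_pos = 6 + 10 = 16. Reached multiple(s) of 4: 8, 12, 16 -> fragments 2-4 completed (4 total).
Step 5: advance 3 -> fork_pos = 16 + 3 = 19. Next multiple of 4 is 20 (not reached); still 4 fragment(s).
Final fork_pos = 19, so 4 fragment(s) are complete. Build each: template segment -> complement -> reverse.
Fragment 1: template[0:4] = CGGC -> complement GCCG -> reversed GCCG
Fragment 2: template[4:8] = TGCT -> complement ACGA -> reversed AGCA
Fragment 3: template[8:12] = CGGG -> complement GCCC -> reversed CCCG
Fragment 4: template[12:16] = TCAT -> complement AGTA -> reversed ATGA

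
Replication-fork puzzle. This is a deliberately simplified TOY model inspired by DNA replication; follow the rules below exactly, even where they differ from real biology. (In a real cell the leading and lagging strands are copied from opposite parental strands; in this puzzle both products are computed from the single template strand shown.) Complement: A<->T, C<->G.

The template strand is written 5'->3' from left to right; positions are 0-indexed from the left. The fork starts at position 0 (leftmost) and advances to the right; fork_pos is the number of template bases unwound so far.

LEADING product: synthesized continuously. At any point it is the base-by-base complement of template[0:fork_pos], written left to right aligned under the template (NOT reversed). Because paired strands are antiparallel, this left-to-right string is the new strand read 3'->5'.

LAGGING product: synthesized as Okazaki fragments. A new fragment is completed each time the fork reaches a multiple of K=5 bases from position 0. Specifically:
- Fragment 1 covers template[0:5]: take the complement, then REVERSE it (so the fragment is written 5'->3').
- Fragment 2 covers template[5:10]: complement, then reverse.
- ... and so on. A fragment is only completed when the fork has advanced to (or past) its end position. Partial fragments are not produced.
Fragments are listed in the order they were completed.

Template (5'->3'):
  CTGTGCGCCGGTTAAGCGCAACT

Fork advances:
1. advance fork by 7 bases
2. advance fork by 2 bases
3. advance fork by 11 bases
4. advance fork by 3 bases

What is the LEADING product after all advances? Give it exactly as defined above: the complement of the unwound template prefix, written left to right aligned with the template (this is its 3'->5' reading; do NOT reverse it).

Answer: GACACGCGGCCAATTCGCGTTGA

Derivation:
Step 1: advance 7 -> fork_pos = 0 + 7 = 7.
Step 2: advance 2 -> fork_pos = 7 + 2 = 9.
Step 3: advance 11 -> fork_pos = 9 + 11 = 20.
Step 4: advance 3 -> fork_pos = 20 + 3 = 23.
Unwound prefix: template[0:23] = CTGTGCGCCGGTTAAGCGCAACT
Complement it base by base (A<->T, C<->G), keeping left-to-right order:
  [0:5] CTGTG -> GACAC
  [5:10] CGCCG -> GCGGC
  [10:15] GTTAA -> CAATT
  [15:20] GCGCA -> CGCGT
  [20:23] ACT -> TGA
Concatenate: GACACGCGGCCAATTCGCGTTGA (length 23; written aligned with the template, i.e. 3'->5').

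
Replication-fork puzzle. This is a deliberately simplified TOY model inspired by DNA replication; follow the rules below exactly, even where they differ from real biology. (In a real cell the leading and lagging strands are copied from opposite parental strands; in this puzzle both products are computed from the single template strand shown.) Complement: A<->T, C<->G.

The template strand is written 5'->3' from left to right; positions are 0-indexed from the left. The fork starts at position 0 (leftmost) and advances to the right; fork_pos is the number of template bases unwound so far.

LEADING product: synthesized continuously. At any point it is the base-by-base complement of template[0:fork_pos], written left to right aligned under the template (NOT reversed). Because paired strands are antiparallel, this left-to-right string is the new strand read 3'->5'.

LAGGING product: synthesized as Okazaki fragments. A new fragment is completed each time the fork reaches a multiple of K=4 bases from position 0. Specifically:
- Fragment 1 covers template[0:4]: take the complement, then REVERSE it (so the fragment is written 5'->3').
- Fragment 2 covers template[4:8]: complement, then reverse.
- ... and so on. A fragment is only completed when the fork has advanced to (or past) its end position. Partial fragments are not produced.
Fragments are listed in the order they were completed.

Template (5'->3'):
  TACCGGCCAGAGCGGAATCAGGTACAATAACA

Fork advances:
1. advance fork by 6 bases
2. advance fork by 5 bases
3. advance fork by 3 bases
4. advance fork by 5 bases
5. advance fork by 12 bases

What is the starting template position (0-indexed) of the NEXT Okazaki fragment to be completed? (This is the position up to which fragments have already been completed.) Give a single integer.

Answer: 28

Derivation:
Step 1: advance 6 -> fork_pos = 0 + 6 = 6. Reached multiple(s) of 4: 4 -> fragment 1 completed (1 total).
Step 2: advance 5 -> fork_pos = 6 + 5 = 11. Reached multiple(s) of 4: 8 -> fragment 2 completed (2 total).
Step 3: advance 3 -> fork_pos = 11 + 3 = 14. Reached multiple(s) of 4: 12 -> fragment 3 completed (3 total).
Step 4: advance 5 -> fork_pos = 14 + 5 = 19. Reached multiple(s) of 4: 16 -> fragment 4 completed (4 total).
Step 5: advance 12 -> fork_pos = 19 + 12 = 31. Reached multiple(s) of 4: 20, 24, 28 -> fragments 5-7 completed (7 total).
7 fragment(s) completed, covering template[0:28] (7 x 4 = 28). The next fragment, fragment 8, covers template[28:32], so it starts at position 28.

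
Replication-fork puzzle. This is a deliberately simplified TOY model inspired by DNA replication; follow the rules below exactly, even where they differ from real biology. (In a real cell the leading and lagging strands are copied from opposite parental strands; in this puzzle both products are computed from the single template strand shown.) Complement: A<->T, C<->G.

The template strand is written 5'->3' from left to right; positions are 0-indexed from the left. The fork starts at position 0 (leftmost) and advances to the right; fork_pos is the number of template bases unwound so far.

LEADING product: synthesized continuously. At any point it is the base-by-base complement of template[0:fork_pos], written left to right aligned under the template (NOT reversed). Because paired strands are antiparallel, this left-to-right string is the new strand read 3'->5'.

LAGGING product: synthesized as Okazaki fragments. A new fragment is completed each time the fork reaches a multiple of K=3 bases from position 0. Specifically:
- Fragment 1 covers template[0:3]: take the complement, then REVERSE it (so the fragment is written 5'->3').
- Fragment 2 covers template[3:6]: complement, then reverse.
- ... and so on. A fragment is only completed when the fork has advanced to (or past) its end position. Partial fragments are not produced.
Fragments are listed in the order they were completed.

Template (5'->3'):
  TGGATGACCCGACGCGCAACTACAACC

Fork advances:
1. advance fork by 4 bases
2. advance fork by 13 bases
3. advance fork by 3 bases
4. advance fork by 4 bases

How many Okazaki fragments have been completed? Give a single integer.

Answer: 8

Derivation:
Step 1: advance 4 -> fork_pos = 0 + 4 = 4. Reached multiple(s) of 3: 3 -> fragment 1 completed (1 total).
Step 2: advance 13 -> fork_pos = 4 + 13 = 17. Reached multiple(s) of 3: 6, 9, 12, 15 -> fragments 2-5 completed (5 total).
Step 3: advance 3 -> fork_pos = 17 + 3 = 20. Reached multiple(s) of 3: 18 -> fragment 6 completed (6 total).
Step 4: advance 4 -> fork_pos = 20 + 4 = 24. Reached multiple(s) of 3: 21, 24 -> fragments 7-8 completed (8 total).
Check: final fork_pos = 24; the multiples of 3 that are <= 24 are 3..24 -> 24 // 3 = 8 completed fragment(s).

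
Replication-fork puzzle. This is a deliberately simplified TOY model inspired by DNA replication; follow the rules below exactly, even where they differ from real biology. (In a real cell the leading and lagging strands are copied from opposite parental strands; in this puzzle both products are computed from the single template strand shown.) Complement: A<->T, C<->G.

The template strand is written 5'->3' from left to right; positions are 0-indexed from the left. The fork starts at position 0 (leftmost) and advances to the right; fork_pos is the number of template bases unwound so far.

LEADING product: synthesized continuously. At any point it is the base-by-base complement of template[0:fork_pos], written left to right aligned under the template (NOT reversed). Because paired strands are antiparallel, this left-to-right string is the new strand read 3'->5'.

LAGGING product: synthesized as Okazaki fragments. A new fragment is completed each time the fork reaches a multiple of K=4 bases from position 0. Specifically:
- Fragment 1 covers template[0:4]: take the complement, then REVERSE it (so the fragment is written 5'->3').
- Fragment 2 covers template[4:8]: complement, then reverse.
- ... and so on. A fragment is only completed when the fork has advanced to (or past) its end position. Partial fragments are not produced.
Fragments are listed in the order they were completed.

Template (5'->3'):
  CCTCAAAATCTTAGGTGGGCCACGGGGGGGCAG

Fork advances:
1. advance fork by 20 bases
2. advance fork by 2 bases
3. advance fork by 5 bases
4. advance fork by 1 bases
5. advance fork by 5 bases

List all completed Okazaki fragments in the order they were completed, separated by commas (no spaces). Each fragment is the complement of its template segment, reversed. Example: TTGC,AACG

Answer: GAGG,TTTT,AAGA,ACCT,GCCC,CGTG,CCCC,TGCC

Derivation:
Step 1: advance 20 -> fork_pos = 0 + 20 = 20. Reached multiple(s) of 4: 4, 8, 12, 16, 20 -> fragments 1-5 completed (5 total).
Step 2: advance 2 -> fork_pos = 20 + 2 = 22. Next multiple of 4 is 24 (not reached); still 5 fragment(s).
Step 3: advance 5 -> fork_pos = 22 + 5 = 27. Reached multiple(s) of 4: 24 -> fragment 6 completed (6 total).
Step 4: advance 1 -> fork_pos = 27 + 1 = 28. Reached multiple(s) of 4: 28 -> fragment 7 completed (7 total).
Step 5: advance 5 -> fork_pos = 28 + 5 = 33. Reached multiple(s) of 4: 32 -> fragment 8 completed (8 total).
Final fork_pos = 33, so 8 fragment(s) are complete. Build each: template segment -> complement -> reverse.
Fragment 1: template[0:4] = CCTC -> complement GGAG -> reversed GAGG
Fragment 2: template[4:8] = AAAA -> complement TTTT -> reversed TTTT
Fragment 3: template[8:12] = TCTT -> complement AGAA -> reversed AAGA
Fragment 4: template[12:16] = AGGT -> complement TCCA -> reversed ACCT
Fragment 5: template[16:20] = GGGC -> complement CCCG -> reversed GCCC
Fragment 6: template[20:24] = CACG -> complement GTGC -> reversed CGTG
Fragment 7: template[24:28] = GGGG -> complement CCCC -> reversed CCCC
Fragment 8: template[28:32] = GGCA -> complement CCGT -> reversed TGCC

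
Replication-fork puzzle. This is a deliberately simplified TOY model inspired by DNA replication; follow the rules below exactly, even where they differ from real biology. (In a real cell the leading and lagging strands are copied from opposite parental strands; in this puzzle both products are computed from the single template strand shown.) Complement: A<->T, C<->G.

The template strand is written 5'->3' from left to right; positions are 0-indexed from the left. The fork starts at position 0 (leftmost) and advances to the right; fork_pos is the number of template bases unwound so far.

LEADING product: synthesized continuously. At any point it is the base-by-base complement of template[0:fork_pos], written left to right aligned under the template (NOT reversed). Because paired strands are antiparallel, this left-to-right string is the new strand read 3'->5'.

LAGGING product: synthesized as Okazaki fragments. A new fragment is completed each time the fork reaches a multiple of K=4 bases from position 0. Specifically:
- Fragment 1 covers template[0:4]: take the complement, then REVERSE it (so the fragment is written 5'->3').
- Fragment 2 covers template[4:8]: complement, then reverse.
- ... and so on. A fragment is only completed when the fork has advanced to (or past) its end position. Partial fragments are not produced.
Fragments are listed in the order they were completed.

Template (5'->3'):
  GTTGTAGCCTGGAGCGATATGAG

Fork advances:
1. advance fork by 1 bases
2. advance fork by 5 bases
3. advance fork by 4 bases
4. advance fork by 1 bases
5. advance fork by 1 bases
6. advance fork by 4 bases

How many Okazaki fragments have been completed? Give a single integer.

Answer: 4

Derivation:
Step 1: advance 1 -> fork_pos = 0 + 1 = 1. Next multiple of 4 is 4 (not reached); still 0 fragment(s).
Step 2: advance 5 -> fork_pos = 1 + 5 = 6. Reached multiple(s) of 4: 4 -> fragment 1 completed (1 total).
Step 3: advance 4 -> fork_pos = 6 + 4 = 10. Reached multiple(s) of 4: 8 -> fragment 2 completed (2 total).
Step 4: advance 1 -> fork_pos = 10 + 1 = 11. Next multiple of 4 is 12 (not reached); still 2 fragment(s).
Step 5: advance 1 -> fork_pos = 11 + 1 = 12. Reached multiple(s) of 4: 12 -> fragment 3 completed (3 total).
Step 6: advance 4 -> fork_pos = 12 + 4 = 16. Reached multiple(s) of 4: 16 -> fragment 4 completed (4 total).
Check: final fork_pos = 16; the multiples of 4 that are <= 16 are 4..16 -> 16 // 4 = 4 completed fragment(s).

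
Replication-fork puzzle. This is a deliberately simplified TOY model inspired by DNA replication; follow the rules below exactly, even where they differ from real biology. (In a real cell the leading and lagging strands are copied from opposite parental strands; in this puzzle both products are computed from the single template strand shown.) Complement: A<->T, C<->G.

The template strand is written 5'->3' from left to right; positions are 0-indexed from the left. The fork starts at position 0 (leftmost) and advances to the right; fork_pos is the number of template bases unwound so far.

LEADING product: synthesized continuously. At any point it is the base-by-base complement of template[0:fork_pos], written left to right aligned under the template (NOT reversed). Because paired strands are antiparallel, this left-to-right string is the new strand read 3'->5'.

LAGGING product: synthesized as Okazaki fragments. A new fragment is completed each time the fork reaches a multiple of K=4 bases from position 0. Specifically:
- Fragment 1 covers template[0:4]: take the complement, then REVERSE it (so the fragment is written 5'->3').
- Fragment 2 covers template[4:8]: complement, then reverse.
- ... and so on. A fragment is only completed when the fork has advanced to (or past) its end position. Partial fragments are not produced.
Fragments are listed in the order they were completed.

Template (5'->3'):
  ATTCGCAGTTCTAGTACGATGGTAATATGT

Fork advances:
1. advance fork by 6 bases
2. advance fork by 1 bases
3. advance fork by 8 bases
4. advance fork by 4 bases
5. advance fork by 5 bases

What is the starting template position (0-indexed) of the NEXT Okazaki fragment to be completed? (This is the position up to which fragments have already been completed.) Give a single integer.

Step 1: advance 6 -> fork_pos = 0 + 6 = 6. Reached multiple(s) of 4: 4 -> fragment 1 completed (1 total).
Step 2: advance 1 -> fork_pos = 6 + 1 = 7. Next multiple of 4 is 8 (not reached); still 1 fragment(s).
Step 3: advance 8 -> fork_pos = 7 + 8 = 15. Reached multiple(s) of 4: 8, 12 -> fragments 2-3 completed (3 total).
Step 4: advance 4 -> fork_pos = 15 + 4 = 19. Reached multiple(s) of 4: 16 -> fragment 4 completed (4 total).
Step 5: advance 5 -> fork_pos = 19 + 5 = 24. Reached multiple(s) of 4: 20, 24 -> fragments 5-6 completed (6 total).
6 fragment(s) completed, covering template[0:24] (6 x 4 = 24). The next fragment, fragment 7, covers template[24:28], so it starts at position 24.

Answer: 24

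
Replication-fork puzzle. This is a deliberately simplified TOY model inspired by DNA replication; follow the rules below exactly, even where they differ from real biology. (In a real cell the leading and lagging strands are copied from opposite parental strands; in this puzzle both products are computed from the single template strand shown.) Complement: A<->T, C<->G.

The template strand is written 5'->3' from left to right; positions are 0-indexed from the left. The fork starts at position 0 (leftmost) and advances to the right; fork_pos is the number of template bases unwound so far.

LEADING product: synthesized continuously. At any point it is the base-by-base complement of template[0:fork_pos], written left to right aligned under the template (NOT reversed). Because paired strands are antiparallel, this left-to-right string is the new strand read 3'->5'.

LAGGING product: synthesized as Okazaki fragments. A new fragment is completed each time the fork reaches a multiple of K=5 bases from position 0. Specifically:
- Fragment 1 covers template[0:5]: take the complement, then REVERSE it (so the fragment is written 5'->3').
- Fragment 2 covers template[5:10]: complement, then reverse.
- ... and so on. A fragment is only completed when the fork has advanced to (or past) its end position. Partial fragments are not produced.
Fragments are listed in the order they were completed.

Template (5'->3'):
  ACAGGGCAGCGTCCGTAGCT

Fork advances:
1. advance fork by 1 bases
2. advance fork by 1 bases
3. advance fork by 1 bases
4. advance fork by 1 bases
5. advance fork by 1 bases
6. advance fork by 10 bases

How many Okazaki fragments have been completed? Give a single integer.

Answer: 3

Derivation:
Step 1: advance 1 -> fork_pos = 0 + 1 = 1. Next multiple of 5 is 5 (not reached); still 0 fragment(s).
Step 2: advance 1 -> fork_pos = 1 + 1 = 2. Next multiple of 5 is 5 (not reached); still 0 fragment(s).
Step 3: advance 1 -> fork_pos = 2 + 1 = 3. Next multiple of 5 is 5 (not reached); still 0 fragment(s).
Step 4: advance 1 -> fork_pos = 3 + 1 = 4. Next multiple of 5 is 5 (not reached); still 0 fragment(s).
Step 5: advance 1 -> fork_pos = 4 + 1 = 5. Reached multiple(s) of 5: 5 -> fragment 1 completed (1 total).
Step 6: advance 10 -> fork_pos = 5 + 10 = 15. Reached multiple(s) of 5: 10, 15 -> fragments 2-3 completed (3 total).
Check: final fork_pos = 15; the multiples of 5 that are <= 15 are 5..15 -> 15 // 5 = 3 completed fragment(s).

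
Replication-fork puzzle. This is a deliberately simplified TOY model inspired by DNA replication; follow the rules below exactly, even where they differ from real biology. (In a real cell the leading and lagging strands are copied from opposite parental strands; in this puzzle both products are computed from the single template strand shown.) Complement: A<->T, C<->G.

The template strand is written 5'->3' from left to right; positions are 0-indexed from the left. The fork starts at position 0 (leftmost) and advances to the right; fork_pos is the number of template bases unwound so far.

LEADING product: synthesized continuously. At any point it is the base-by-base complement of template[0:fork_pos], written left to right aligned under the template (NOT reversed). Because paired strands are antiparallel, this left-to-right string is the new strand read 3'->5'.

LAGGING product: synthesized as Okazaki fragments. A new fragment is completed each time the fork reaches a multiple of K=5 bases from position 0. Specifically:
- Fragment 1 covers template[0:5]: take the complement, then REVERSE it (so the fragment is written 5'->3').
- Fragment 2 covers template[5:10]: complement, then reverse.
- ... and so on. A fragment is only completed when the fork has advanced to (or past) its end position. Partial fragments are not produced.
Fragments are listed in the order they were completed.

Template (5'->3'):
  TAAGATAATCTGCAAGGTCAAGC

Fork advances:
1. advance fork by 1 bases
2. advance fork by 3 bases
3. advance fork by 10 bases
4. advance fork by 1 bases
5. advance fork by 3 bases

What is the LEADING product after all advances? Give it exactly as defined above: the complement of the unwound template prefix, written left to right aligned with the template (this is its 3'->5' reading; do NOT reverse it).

Step 1: advance 1 -> fork_pos = 0 + 1 = 1.
Step 2: advance 3 -> fork_pos = 1 + 3 = 4.
Step 3: advance 10 -> fork_pos = 4 + 10 = 14.
Step 4: advance 1 -> fork_pos = 14 + 1 = 15.
Step 5: advance 3 -> fork_pos = 15 + 3 = 18.
Unwound prefix: template[0:18] = TAAGATAATCTGCAAGGT
Complement it base by base (A<->T, C<->G), keeping left-to-right order:
  [0:5] TAAGA -> ATTCT
  [5:10] TAATC -> ATTAG
  [10:15] TGCAA -> ACGTT
  [15:18] GGT -> CCA
Concatenate: ATTCTATTAGACGTTCCA (length 18; written aligned with the template, i.e. 3'->5').

Answer: ATTCTATTAGACGTTCCA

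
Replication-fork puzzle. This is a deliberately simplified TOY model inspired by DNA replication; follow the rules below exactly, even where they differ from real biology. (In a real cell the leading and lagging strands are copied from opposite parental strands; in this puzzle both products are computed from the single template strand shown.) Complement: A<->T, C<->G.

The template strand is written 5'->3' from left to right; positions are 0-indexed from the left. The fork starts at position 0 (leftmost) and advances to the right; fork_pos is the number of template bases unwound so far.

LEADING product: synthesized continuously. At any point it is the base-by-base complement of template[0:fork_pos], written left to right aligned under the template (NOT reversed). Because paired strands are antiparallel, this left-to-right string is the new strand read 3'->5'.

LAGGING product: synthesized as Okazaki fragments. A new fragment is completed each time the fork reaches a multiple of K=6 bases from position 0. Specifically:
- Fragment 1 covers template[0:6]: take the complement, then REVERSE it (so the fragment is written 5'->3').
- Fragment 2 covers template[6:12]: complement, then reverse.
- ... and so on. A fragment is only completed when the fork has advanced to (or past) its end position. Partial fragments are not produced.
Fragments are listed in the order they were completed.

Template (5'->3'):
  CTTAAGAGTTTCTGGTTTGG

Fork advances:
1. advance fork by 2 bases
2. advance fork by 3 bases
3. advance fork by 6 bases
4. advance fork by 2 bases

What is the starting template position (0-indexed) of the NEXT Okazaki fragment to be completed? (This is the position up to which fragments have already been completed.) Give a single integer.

Answer: 12

Derivation:
Step 1: advance 2 -> fork_pos = 0 + 2 = 2. Next multiple of 6 is 6 (not reached); still 0 fragment(s).
Step 2: advance 3 -> fork_pos = 2 + 3 = 5. Next multiple of 6 is 6 (not reached); still 0 fragment(s).
Step 3: advance 6 -> fork_pos = 5 + 6 = 11. Reached multiple(s) of 6: 6 -> fragment 1 completed (1 total).
Step 4: advance 2 -> fork_pos = 11 + 2 = 13. Reached multiple(s) of 6: 12 -> fragment 2 completed (2 total).
2 fragment(s) completed, covering template[0:12] (2 x 6 = 12). The next fragment, fragment 3, covers template[12:18], so it starts at position 12.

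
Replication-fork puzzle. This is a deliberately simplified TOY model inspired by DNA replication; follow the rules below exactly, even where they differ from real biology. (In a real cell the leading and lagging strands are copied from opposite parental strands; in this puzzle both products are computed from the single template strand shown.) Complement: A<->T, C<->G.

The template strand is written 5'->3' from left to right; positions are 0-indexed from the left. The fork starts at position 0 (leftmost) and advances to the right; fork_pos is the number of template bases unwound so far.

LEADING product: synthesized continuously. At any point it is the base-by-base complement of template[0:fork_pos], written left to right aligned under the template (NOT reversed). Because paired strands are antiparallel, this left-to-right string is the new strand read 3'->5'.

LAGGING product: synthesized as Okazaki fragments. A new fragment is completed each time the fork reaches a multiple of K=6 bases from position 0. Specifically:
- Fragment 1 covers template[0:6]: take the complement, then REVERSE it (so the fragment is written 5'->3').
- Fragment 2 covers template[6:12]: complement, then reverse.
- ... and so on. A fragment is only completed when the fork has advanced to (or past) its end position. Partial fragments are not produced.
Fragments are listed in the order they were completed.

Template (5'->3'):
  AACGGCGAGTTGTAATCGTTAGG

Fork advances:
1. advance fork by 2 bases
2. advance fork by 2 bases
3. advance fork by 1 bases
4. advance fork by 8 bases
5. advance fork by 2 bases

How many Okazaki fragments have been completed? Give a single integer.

Step 1: advance 2 -> fork_pos = 0 + 2 = 2. Next multiple of 6 is 6 (not reached); still 0 fragment(s).
Step 2: advance 2 -> fork_pos = 2 + 2 = 4. Next multiple of 6 is 6 (not reached); still 0 fragment(s).
Step 3: advance 1 -> fork_pos = 4 + 1 = 5. Next multiple of 6 is 6 (not reached); still 0 fragment(s).
Step 4: advance 8 -> fork_pos = 5 + 8 = 13. Reached multiple(s) of 6: 6, 12 -> fragments 1-2 completed (2 total).
Step 5: advance 2 -> fork_pos = 13 + 2 = 15. Next multiple of 6 is 18 (not reached); still 2 fragment(s).
Check: final fork_pos = 15; the multiples of 6 that are <= 15 are 6..12 -> 15 // 6 = 2 completed fragment(s).

Answer: 2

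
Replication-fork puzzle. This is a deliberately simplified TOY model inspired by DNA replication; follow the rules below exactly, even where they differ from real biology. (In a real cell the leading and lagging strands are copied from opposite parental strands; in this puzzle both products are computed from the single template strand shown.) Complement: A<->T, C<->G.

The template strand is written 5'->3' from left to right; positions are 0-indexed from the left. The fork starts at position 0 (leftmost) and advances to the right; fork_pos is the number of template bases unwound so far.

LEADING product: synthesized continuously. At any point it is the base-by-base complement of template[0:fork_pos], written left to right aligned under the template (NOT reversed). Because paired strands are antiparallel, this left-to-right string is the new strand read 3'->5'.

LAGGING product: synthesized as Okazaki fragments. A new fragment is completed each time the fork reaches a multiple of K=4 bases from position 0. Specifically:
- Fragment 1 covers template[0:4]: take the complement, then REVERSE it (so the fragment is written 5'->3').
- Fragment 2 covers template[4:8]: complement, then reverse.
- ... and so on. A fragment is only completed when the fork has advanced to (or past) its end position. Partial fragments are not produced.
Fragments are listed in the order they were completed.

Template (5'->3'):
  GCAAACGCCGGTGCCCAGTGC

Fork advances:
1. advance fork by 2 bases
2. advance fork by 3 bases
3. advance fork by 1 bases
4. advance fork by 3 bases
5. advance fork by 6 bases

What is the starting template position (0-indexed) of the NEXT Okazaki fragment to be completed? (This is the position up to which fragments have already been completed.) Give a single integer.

Step 1: advance 2 -> fork_pos = 0 + 2 = 2. Next multiple of 4 is 4 (not reached); still 0 fragment(s).
Step 2: advance 3 -> fork_pos = 2 + 3 = 5. Reached multiple(s) of 4: 4 -> fragment 1 completed (1 total).
Step 3: advance 1 -> fork_pos = 5 + 1 = 6. Next multiple of 4 is 8 (not reached); still 1 fragment(s).
Step 4: advance 3 -> fork_pos = 6 + 3 = 9. Reached multiple(s) of 4: 8 -> fragment 2 completed (2 total).
Step 5: advance 6 -> fork_pos = 9 + 6 = 15. Reached multiple(s) of 4: 12 -> fragment 3 completed (3 total).
3 fragment(s) completed, covering template[0:12] (3 x 4 = 12). The next fragment, fragment 4, covers template[12:16], so it starts at position 12.

Answer: 12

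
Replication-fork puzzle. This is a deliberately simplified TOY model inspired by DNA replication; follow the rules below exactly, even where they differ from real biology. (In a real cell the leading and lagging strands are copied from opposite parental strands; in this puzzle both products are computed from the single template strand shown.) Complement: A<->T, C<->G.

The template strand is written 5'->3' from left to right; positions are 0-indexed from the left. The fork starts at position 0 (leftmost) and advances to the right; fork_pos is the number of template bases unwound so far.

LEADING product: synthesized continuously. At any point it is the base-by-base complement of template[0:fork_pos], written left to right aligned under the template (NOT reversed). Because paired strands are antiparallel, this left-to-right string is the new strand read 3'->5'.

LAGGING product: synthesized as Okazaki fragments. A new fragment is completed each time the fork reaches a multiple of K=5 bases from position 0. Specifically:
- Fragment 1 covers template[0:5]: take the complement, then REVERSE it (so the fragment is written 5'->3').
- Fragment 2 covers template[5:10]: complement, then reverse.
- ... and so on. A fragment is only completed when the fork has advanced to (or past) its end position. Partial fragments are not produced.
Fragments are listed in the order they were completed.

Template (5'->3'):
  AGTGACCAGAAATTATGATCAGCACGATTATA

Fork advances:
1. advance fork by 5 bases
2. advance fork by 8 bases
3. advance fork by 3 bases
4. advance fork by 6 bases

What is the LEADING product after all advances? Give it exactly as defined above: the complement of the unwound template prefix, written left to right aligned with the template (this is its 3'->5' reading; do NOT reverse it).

Answer: TCACTGGTCTTTAATACTAGTC

Derivation:
Step 1: advance 5 -> fork_pos = 0 + 5 = 5.
Step 2: advance 8 -> fork_pos = 5 + 8 = 13.
Step 3: advance 3 -> fork_pos = 13 + 3 = 16.
Step 4: advance 6 -> fork_pos = 16 + 6 = 22.
Unwound prefix: template[0:22] = AGTGACCAGAAATTATGATCAG
Complement it base by base (A<->T, C<->G), keeping left-to-right order:
  [0:5] AGTGA -> TCACT
  [5:10] CCAGA -> GGTCT
  [10:15] AATTA -> TTAAT
  [15:20] TGATC -> ACTAG
  [20:22] AG -> TC
Concatenate: TCACTGGTCTTTAATACTAGTC (length 22; written aligned with the template, i.e. 3'->5').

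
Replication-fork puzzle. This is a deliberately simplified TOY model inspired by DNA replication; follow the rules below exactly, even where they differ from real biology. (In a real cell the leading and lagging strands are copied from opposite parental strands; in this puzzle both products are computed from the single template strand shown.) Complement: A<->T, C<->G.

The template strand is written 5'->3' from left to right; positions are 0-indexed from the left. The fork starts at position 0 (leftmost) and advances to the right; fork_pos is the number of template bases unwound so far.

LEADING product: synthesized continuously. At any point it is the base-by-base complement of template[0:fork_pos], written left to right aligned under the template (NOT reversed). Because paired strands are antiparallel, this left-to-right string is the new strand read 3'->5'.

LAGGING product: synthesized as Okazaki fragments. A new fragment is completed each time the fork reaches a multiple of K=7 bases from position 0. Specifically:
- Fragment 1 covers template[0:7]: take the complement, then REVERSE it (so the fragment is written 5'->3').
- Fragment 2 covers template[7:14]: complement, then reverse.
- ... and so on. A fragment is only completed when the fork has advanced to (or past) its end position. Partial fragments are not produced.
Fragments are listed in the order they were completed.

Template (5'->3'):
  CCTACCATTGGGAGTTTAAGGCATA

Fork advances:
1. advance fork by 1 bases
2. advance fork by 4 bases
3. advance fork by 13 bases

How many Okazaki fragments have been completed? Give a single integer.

Step 1: advance 1 -> fork_pos = 0 + 1 = 1. Next multiple of 7 is 7 (not reached); still 0 fragment(s).
Step 2: advance 4 -> fork_pos = 1 + 4 = 5. Next multiple of 7 is 7 (not reached); still 0 fragment(s).
Step 3: advance 13 -> fork_pos = 5 + 13 = 18. Reached multiple(s) of 7: 7, 14 -> fragments 1-2 completed (2 total).
Check: final fork_pos = 18; the multiples of 7 that are <= 18 are 7..14 -> 18 // 7 = 2 completed fragment(s).

Answer: 2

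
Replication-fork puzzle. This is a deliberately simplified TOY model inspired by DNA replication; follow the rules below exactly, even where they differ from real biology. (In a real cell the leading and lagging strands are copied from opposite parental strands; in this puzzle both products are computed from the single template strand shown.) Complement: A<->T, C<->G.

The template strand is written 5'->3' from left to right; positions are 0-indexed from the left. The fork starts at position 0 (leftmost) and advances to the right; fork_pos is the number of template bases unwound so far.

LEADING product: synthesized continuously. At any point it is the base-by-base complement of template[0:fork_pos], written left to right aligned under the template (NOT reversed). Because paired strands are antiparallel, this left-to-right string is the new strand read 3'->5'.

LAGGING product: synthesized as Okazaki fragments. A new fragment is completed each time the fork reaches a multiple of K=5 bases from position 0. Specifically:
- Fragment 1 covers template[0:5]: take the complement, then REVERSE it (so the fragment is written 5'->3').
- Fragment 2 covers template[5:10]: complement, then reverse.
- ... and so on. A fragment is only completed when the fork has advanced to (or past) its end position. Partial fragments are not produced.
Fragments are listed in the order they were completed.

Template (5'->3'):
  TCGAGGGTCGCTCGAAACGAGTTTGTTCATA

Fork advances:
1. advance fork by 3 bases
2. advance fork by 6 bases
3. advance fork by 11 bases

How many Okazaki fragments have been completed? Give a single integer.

Answer: 4

Derivation:
Step 1: advance 3 -> fork_pos = 0 + 3 = 3. Next multiple of 5 is 5 (not reached); still 0 fragment(s).
Step 2: advance 6 -> fork_pos = 3 + 6 = 9. Reached multiple(s) of 5: 5 -> fragment 1 completed (1 total).
Step 3: advance 11 -> fork_pos = 9 + 11 = 20. Reached multiple(s) of 5: 10, 15, 20 -> fragments 2-4 completed (4 total).
Check: final fork_pos = 20; the multiples of 5 that are <= 20 are 5..20 -> 20 // 5 = 4 completed fragment(s).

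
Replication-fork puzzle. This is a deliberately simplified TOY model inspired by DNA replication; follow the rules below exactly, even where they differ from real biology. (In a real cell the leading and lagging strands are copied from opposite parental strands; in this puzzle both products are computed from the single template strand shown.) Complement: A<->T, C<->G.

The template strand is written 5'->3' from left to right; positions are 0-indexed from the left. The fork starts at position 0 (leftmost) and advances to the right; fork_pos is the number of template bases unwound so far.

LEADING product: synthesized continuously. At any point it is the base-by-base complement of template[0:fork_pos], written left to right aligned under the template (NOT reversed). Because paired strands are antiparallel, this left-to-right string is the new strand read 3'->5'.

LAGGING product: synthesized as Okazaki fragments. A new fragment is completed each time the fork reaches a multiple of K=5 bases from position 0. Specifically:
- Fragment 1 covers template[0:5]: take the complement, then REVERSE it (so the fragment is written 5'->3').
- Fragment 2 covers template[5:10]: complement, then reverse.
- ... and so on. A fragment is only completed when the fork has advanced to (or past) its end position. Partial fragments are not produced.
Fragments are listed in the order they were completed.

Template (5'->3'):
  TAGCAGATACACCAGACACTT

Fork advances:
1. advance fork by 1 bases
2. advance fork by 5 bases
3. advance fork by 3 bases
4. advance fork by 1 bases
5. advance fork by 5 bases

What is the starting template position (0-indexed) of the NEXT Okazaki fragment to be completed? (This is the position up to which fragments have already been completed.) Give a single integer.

Answer: 15

Derivation:
Step 1: advance 1 -> fork_pos = 0 + 1 = 1. Next multiple of 5 is 5 (not reached); still 0 fragment(s).
Step 2: advance 5 -> fork_pos = 1 + 5 = 6. Reached multiple(s) of 5: 5 -> fragment 1 completed (1 total).
Step 3: advance 3 -> fork_pos = 6 + 3 = 9. Next multiple of 5 is 10 (not reached); still 1 fragment(s).
Step 4: advance 1 -> fork_pos = 9 + 1 = 10. Reached multiple(s) of 5: 10 -> fragment 2 completed (2 total).
Step 5: advance 5 -> fork_pos = 10 + 5 = 15. Reached multiple(s) of 5: 15 -> fragment 3 completed (3 total).
3 fragment(s) completed, covering template[0:15] (3 x 5 = 15). The next fragment, fragment 4, covers template[15:20], so it starts at position 15.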